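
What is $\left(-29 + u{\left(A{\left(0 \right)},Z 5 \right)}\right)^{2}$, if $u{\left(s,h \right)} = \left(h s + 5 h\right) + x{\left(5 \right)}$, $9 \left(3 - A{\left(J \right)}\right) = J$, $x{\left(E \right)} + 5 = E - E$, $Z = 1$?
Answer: $36$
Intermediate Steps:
$x{\left(E \right)} = -5$ ($x{\left(E \right)} = -5 + \left(E - E\right) = -5 + 0 = -5$)
$A{\left(J \right)} = 3 - \frac{J}{9}$
$u{\left(s,h \right)} = -5 + 5 h + h s$ ($u{\left(s,h \right)} = \left(h s + 5 h\right) - 5 = \left(5 h + h s\right) - 5 = -5 + 5 h + h s$)
$\left(-29 + u{\left(A{\left(0 \right)},Z 5 \right)}\right)^{2} = \left(-29 + \left(-5 + 5 \cdot 1 \cdot 5 + 1 \cdot 5 \left(3 - 0\right)\right)\right)^{2} = \left(-29 + \left(-5 + 5 \cdot 5 + 5 \left(3 + 0\right)\right)\right)^{2} = \left(-29 + \left(-5 + 25 + 5 \cdot 3\right)\right)^{2} = \left(-29 + \left(-5 + 25 + 15\right)\right)^{2} = \left(-29 + 35\right)^{2} = 6^{2} = 36$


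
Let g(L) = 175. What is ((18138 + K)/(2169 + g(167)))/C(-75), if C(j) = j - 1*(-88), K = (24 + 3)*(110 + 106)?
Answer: 11985/15236 ≈ 0.78662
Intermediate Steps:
K = 5832 (K = 27*216 = 5832)
C(j) = 88 + j (C(j) = j + 88 = 88 + j)
((18138 + K)/(2169 + g(167)))/C(-75) = ((18138 + 5832)/(2169 + 175))/(88 - 75) = (23970/2344)/13 = (23970*(1/2344))*(1/13) = (11985/1172)*(1/13) = 11985/15236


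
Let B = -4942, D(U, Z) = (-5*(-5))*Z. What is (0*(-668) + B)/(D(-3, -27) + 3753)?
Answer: -2471/1539 ≈ -1.6056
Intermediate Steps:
D(U, Z) = 25*Z
(0*(-668) + B)/(D(-3, -27) + 3753) = (0*(-668) - 4942)/(25*(-27) + 3753) = (0 - 4942)/(-675 + 3753) = -4942/3078 = -4942*1/3078 = -2471/1539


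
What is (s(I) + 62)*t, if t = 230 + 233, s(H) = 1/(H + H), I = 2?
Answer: 115287/4 ≈ 28822.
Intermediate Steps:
s(H) = 1/(2*H)
t = 463
(s(I) + 62)*t = ((½)/2 + 62)*463 = ((½)*(½) + 62)*463 = (¼ + 62)*463 = (249/4)*463 = 115287/4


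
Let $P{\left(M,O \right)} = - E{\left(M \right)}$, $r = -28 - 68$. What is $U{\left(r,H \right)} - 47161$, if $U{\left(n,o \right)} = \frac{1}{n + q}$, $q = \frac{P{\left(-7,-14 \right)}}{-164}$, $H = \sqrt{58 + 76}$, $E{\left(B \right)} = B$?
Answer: $- \frac{742833075}{15751} \approx -47161.0$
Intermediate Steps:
$r = -96$
$P{\left(M,O \right)} = - M$
$H = \sqrt{134} \approx 11.576$
$q = - \frac{7}{164}$ ($q = \frac{\left(-1\right) \left(-7\right)}{-164} = 7 \left(- \frac{1}{164}\right) = - \frac{7}{164} \approx -0.042683$)
$U{\left(n,o \right)} = \frac{1}{- \frac{7}{164} + n}$ ($U{\left(n,o \right)} = \frac{1}{n - \frac{7}{164}} = \frac{1}{- \frac{7}{164} + n}$)
$U{\left(r,H \right)} - 47161 = \frac{164}{-7 + 164 \left(-96\right)} - 47161 = \frac{164}{-7 - 15744} - 47161 = \frac{164}{-15751} - 47161 = 164 \left(- \frac{1}{15751}\right) - 47161 = - \frac{164}{15751} - 47161 = - \frac{742833075}{15751}$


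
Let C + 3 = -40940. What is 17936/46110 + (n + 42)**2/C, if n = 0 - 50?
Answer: 365701304/943940865 ≈ 0.38742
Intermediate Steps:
C = -40943 (C = -3 - 40940 = -40943)
n = -50
17936/46110 + (n + 42)**2/C = 17936/46110 + (-50 + 42)**2/(-40943) = 17936*(1/46110) + (-8)**2*(-1/40943) = 8968/23055 + 64*(-1/40943) = 8968/23055 - 64/40943 = 365701304/943940865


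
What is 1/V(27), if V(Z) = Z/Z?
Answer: 1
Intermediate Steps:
V(Z) = 1
1/V(27) = 1/1 = 1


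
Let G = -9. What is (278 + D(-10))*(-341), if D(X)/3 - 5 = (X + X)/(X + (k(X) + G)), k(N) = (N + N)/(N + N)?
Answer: -303149/3 ≈ -1.0105e+5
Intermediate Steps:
k(N) = 1 (k(N) = (2*N)/((2*N)) = (2*N)*(1/(2*N)) = 1)
D(X) = 15 + 6*X/(-8 + X) (D(X) = 15 + 3*((X + X)/(X + (1 - 9))) = 15 + 3*((2*X)/(X - 8)) = 15 + 3*((2*X)/(-8 + X)) = 15 + 3*(2*X/(-8 + X)) = 15 + 6*X/(-8 + X))
(278 + D(-10))*(-341) = (278 + 3*(-40 + 7*(-10))/(-8 - 10))*(-341) = (278 + 3*(-40 - 70)/(-18))*(-341) = (278 + 3*(-1/18)*(-110))*(-341) = (278 + 55/3)*(-341) = (889/3)*(-341) = -303149/3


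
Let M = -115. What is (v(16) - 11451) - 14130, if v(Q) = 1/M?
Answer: -2941816/115 ≈ -25581.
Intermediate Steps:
v(Q) = -1/115 (v(Q) = 1/(-115) = -1/115)
(v(16) - 11451) - 14130 = (-1/115 - 11451) - 14130 = -1316866/115 - 14130 = -2941816/115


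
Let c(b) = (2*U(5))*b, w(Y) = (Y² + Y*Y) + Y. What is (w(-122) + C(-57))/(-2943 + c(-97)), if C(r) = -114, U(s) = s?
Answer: -29532/3913 ≈ -7.5471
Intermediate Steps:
w(Y) = Y + 2*Y² (w(Y) = (Y² + Y²) + Y = 2*Y² + Y = Y + 2*Y²)
c(b) = 10*b (c(b) = (2*5)*b = 10*b)
(w(-122) + C(-57))/(-2943 + c(-97)) = (-122*(1 + 2*(-122)) - 114)/(-2943 + 10*(-97)) = (-122*(1 - 244) - 114)/(-2943 - 970) = (-122*(-243) - 114)/(-3913) = (29646 - 114)*(-1/3913) = 29532*(-1/3913) = -29532/3913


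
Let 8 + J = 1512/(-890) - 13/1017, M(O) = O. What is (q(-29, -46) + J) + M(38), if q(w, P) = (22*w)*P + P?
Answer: 13273861943/452565 ≈ 29330.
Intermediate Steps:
q(w, P) = P + 22*P*w (q(w, P) = 22*P*w + P = P + 22*P*w)
J = -4395157/452565 (J = -8 + (1512/(-890) - 13/1017) = -8 + (1512*(-1/890) - 13*1/1017) = -8 + (-756/445 - 13/1017) = -8 - 774637/452565 = -4395157/452565 ≈ -9.7117)
(q(-29, -46) + J) + M(38) = (-46*(1 + 22*(-29)) - 4395157/452565) + 38 = (-46*(1 - 638) - 4395157/452565) + 38 = (-46*(-637) - 4395157/452565) + 38 = (29302 - 4395157/452565) + 38 = 13256664473/452565 + 38 = 13273861943/452565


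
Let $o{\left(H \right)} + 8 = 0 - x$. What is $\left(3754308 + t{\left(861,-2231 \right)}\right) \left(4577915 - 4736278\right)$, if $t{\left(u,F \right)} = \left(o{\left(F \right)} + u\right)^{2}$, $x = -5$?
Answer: $-711124617336$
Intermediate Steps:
$o{\left(H \right)} = -3$ ($o{\left(H \right)} = -8 + \left(0 - -5\right) = -8 + \left(0 + 5\right) = -8 + 5 = -3$)
$t{\left(u,F \right)} = \left(-3 + u\right)^{2}$
$\left(3754308 + t{\left(861,-2231 \right)}\right) \left(4577915 - 4736278\right) = \left(3754308 + \left(-3 + 861\right)^{2}\right) \left(4577915 - 4736278\right) = \left(3754308 + 858^{2}\right) \left(-158363\right) = \left(3754308 + 736164\right) \left(-158363\right) = 4490472 \left(-158363\right) = -711124617336$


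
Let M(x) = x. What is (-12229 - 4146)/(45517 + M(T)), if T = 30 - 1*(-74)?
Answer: -16375/45621 ≈ -0.35894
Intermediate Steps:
T = 104 (T = 30 + 74 = 104)
(-12229 - 4146)/(45517 + M(T)) = (-12229 - 4146)/(45517 + 104) = -16375/45621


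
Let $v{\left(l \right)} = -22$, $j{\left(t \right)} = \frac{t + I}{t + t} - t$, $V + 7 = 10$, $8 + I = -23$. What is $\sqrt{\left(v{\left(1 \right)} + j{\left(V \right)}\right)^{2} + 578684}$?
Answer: $\frac{\sqrt{5216077}}{3} \approx 761.29$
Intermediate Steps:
$I = -31$ ($I = -8 - 23 = -31$)
$V = 3$ ($V = -7 + 10 = 3$)
$j{\left(t \right)} = - t + \frac{-31 + t}{2 t}$ ($j{\left(t \right)} = \frac{t - 31}{t + t} - t = \frac{-31 + t}{2 t} - t = - t + \frac{-31 + t}{2 t}$)
$\sqrt{\left(v{\left(1 \right)} + j{\left(V \right)}\right)^{2} + 578684} = \sqrt{\left(-22 - \left(\frac{5}{2} + \frac{31}{6}\right)\right)^{2} + 578684} = \sqrt{\left(-22 - \frac{23}{3}\right)^{2} + 578684} = \sqrt{\left(- \frac{89}{3}\right)^{2} + 578684} = \sqrt{\frac{7921}{9} + 578684} = \sqrt{\frac{5216077}{9}} = \frac{\sqrt{5216077}}{3}$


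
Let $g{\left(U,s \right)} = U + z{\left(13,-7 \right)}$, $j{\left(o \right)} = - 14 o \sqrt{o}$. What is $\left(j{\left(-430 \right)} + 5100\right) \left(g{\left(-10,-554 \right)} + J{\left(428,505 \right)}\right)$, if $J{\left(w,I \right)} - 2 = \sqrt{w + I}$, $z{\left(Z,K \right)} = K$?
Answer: $20 \left(-15 + \sqrt{933}\right) \left(255 + 301 i \sqrt{430}\right) \approx 79280.0 + 1.9405 \cdot 10^{6} i$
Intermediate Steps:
$j{\left(o \right)} = - 14 o^{\frac{3}{2}}$
$g{\left(U,s \right)} = -7 + U$ ($g{\left(U,s \right)} = U - 7 = -7 + U$)
$J{\left(w,I \right)} = 2 + \sqrt{I + w}$ ($J{\left(w,I \right)} = 2 + \sqrt{w + I} = 2 + \sqrt{I + w}$)
$\left(j{\left(-430 \right)} + 5100\right) \left(g{\left(-10,-554 \right)} + J{\left(428,505 \right)}\right) = \left(- 14 \left(-430\right)^{\frac{3}{2}} + 5100\right) \left(\left(-7 - 10\right) + \left(2 + \sqrt{505 + 428}\right)\right) = \left(- 14 \left(- 430 i \sqrt{430}\right) + 5100\right) \left(-17 + \left(2 + \sqrt{933}\right)\right) = \left(6020 i \sqrt{430} + 5100\right) \left(-15 + \sqrt{933}\right) = \left(5100 + 6020 i \sqrt{430}\right) \left(-15 + \sqrt{933}\right) = \left(-15 + \sqrt{933}\right) \left(5100 + 6020 i \sqrt{430}\right)$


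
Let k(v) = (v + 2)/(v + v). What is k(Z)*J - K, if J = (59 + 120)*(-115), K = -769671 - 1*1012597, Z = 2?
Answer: 1761683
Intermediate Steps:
K = -1782268 (K = -769671 - 1012597 = -1782268)
J = -20585 (J = 179*(-115) = -20585)
k(v) = (2 + v)/(2*v) (k(v) = (2 + v)/((2*v)) = (2 + v)*(1/(2*v)) = (2 + v)/(2*v))
k(Z)*J - K = ((1/2)*(2 + 2)/2)*(-20585) - 1*(-1782268) = ((1/2)*(1/2)*4)*(-20585) + 1782268 = 1*(-20585) + 1782268 = -20585 + 1782268 = 1761683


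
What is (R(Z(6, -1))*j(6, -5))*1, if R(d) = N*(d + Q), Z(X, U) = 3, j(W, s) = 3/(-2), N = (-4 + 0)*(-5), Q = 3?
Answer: -180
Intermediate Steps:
N = 20 (N = -4*(-5) = 20)
j(W, s) = -3/2 (j(W, s) = 3*(-½) = -3/2)
R(d) = 60 + 20*d (R(d) = 20*(d + 3) = 20*(3 + d) = 60 + 20*d)
(R(Z(6, -1))*j(6, -5))*1 = ((60 + 20*3)*(-3/2))*1 = ((60 + 60)*(-3/2))*1 = (120*(-3/2))*1 = -180*1 = -180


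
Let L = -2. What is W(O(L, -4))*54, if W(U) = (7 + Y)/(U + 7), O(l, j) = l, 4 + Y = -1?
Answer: 108/5 ≈ 21.600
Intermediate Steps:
Y = -5 (Y = -4 - 1 = -5)
W(U) = 2/(7 + U) (W(U) = (7 - 5)/(U + 7) = 2/(7 + U))
W(O(L, -4))*54 = (2/(7 - 2))*54 = (2/5)*54 = (2*(⅕))*54 = (⅖)*54 = 108/5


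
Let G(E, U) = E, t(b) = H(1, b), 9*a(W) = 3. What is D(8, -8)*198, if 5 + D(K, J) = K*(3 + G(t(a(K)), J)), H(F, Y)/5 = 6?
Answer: 51282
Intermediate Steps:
H(F, Y) = 30 (H(F, Y) = 5*6 = 30)
a(W) = ⅓ (a(W) = (⅑)*3 = ⅓)
t(b) = 30
D(K, J) = -5 + 33*K (D(K, J) = -5 + K*(3 + 30) = -5 + K*33 = -5 + 33*K)
D(8, -8)*198 = (-5 + 33*8)*198 = (-5 + 264)*198 = 259*198 = 51282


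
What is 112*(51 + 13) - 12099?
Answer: -4931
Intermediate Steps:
112*(51 + 13) - 12099 = 112*64 - 12099 = 7168 - 12099 = -4931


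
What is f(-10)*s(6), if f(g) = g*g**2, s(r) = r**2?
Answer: -36000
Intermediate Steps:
f(g) = g**3
f(-10)*s(6) = (-10)**3*6**2 = -1000*36 = -36000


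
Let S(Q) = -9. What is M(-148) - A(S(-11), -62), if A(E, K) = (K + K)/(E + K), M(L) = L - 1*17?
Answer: -11839/71 ≈ -166.75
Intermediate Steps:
M(L) = -17 + L (M(L) = L - 17 = -17 + L)
A(E, K) = 2*K/(E + K) (A(E, K) = (2*K)/(E + K) = 2*K/(E + K))
M(-148) - A(S(-11), -62) = (-17 - 148) - 2*(-62)/(-9 - 62) = -165 - 2*(-62)/(-71) = -165 - 2*(-62)*(-1)/71 = -165 - 1*124/71 = -165 - 124/71 = -11839/71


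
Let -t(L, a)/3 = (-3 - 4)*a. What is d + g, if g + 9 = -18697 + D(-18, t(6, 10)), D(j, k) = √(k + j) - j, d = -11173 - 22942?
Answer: -52803 + 8*√3 ≈ -52789.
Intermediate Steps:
t(L, a) = 21*a (t(L, a) = -3*(-3 - 4)*a = -(-21)*a = 21*a)
d = -34115
D(j, k) = √(j + k) - j
g = -18688 + 8*√3 (g = -9 + (-18697 + (√(-18 + 21*10) - 1*(-18))) = -9 + (-18697 + (√(-18 + 210) + 18)) = -9 + (-18697 + (√192 + 18)) = -9 + (-18697 + (8*√3 + 18)) = -9 + (-18697 + (18 + 8*√3)) = -9 + (-18679 + 8*√3) = -18688 + 8*√3 ≈ -18674.)
d + g = -34115 + (-18688 + 8*√3) = -52803 + 8*√3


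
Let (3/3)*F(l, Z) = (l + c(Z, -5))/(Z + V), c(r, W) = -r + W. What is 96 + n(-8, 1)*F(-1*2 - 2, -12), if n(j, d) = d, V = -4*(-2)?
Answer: 381/4 ≈ 95.250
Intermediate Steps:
c(r, W) = W - r
V = 8
F(l, Z) = (-5 + l - Z)/(8 + Z) (F(l, Z) = (l + (-5 - Z))/(Z + 8) = (-5 + l - Z)/(8 + Z))
96 + n(-8, 1)*F(-1*2 - 2, -12) = 96 + 1*((-5 + (-1*2 - 2) - 1*(-12))/(8 - 12)) = 96 + 1*((-5 + (-2 - 2) + 12)/(-4)) = 96 + 1*(-(-5 - 4 + 12)/4) = 96 + 1*(-¼*3) = 96 + 1*(-¾) = 96 - ¾ = 381/4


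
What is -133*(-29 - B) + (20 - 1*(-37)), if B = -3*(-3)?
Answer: 5111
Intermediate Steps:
B = 9
-133*(-29 - B) + (20 - 1*(-37)) = -133*(-29 - 1*9) + (20 - 1*(-37)) = -133*(-29 - 9) + (20 + 37) = -133*(-38) + 57 = 5054 + 57 = 5111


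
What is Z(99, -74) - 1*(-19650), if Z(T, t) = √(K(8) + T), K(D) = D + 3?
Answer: 19650 + √110 ≈ 19661.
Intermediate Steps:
K(D) = 3 + D
Z(T, t) = √(11 + T) (Z(T, t) = √((3 + 8) + T) = √(11 + T))
Z(99, -74) - 1*(-19650) = √(11 + 99) - 1*(-19650) = √110 + 19650 = 19650 + √110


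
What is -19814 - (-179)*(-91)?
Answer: -36103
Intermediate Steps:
-19814 - (-179)*(-91) = -19814 - 1*16289 = -19814 - 16289 = -36103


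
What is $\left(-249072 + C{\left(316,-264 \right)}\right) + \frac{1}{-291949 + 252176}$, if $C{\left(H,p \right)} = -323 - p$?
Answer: $- \frac{9908687264}{39773} \approx -2.4913 \cdot 10^{5}$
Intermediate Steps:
$\left(-249072 + C{\left(316,-264 \right)}\right) + \frac{1}{-291949 + 252176} = \left(-249072 - 59\right) + \frac{1}{-291949 + 252176} = \left(-249072 + \left(-323 + 264\right)\right) + \frac{1}{-39773} = \left(-249072 - 59\right) - \frac{1}{39773} = -249131 - \frac{1}{39773} = - \frac{9908687264}{39773}$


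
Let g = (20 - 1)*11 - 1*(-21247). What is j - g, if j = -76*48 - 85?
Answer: -25189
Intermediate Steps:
g = 21456 (g = 19*11 + 21247 = 209 + 21247 = 21456)
j = -3733 (j = -3648 - 85 = -3733)
j - g = -3733 - 1*21456 = -3733 - 21456 = -25189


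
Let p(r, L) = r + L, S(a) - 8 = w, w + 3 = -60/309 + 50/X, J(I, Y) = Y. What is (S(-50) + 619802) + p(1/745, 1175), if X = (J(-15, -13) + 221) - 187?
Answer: 1000675655183/1611435 ≈ 6.2098e+5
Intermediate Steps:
X = 21 (X = (-13 + 221) - 187 = 208 - 187 = 21)
w = -1759/2163 (w = -3 + (-60/309 + 50/21) = -3 + (-60*1/309 + 50*(1/21)) = -3 + (-20/103 + 50/21) = -3 + 4730/2163 = -1759/2163 ≈ -0.81322)
S(a) = 15545/2163 (S(a) = 8 - 1759/2163 = 15545/2163)
p(r, L) = L + r
(S(-50) + 619802) + p(1/745, 1175) = (15545/2163 + 619802) + (1175 + 1/745) = 1340647271/2163 + (1175 + 1/745) = 1340647271/2163 + 875376/745 = 1000675655183/1611435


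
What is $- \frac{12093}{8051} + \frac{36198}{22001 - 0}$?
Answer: $\frac{25372005}{177130051} \approx 0.14324$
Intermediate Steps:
$- \frac{12093}{8051} + \frac{36198}{22001 - 0} = \left(-12093\right) \frac{1}{8051} + \frac{36198}{22001 + 0} = - \frac{12093}{8051} + \frac{36198}{22001} = \frac{25372005}{177130051}$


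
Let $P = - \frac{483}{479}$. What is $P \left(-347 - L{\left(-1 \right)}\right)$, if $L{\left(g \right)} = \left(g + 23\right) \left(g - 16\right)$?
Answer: $- \frac{13041}{479} \approx -27.225$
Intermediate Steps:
$L{\left(g \right)} = \left(-16 + g\right) \left(23 + g\right)$ ($L{\left(g \right)} = \left(23 + g\right) \left(-16 + g\right) = \left(-16 + g\right) \left(23 + g\right)$)
$P = - \frac{483}{479}$ ($P = \left(-483\right) \frac{1}{479} = - \frac{483}{479} \approx -1.0084$)
$P \left(-347 - L{\left(-1 \right)}\right) = - \frac{483 \left(-347 - \left(-368 + \left(-1\right)^{2} + 7 \left(-1\right)\right)\right)}{479} = - \frac{483 \left(-347 - \left(-368 + 1 - 7\right)\right)}{479} = - \frac{483 \left(-347 - -374\right)}{479} = - \frac{483 \left(-347 + 374\right)}{479} = \left(- \frac{483}{479}\right) 27 = - \frac{13041}{479}$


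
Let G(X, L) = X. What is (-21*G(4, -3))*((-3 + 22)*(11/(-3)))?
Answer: 5852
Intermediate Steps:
(-21*G(4, -3))*((-3 + 22)*(11/(-3))) = (-21*4)*((-3 + 22)*(11/(-3))) = -1596*11*(-1/3) = -1596*(-11)/3 = -84*(-209/3) = 5852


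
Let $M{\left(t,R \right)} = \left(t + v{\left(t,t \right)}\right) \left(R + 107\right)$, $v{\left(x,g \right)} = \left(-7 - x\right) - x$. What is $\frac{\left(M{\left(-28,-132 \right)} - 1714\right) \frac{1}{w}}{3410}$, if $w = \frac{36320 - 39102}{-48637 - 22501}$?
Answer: $- \frac{79638991}{4743310} \approx -16.79$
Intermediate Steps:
$w = \frac{1391}{35569}$ ($w = - \frac{2782}{-71138} = \left(-2782\right) \left(- \frac{1}{71138}\right) = \frac{1391}{35569} \approx 0.039107$)
$v{\left(x,g \right)} = -7 - 2 x$
$M{\left(t,R \right)} = \left(-7 - t\right) \left(107 + R\right)$ ($M{\left(t,R \right)} = \left(t - \left(7 + 2 t\right)\right) \left(R + 107\right) = \left(-7 - t\right) \left(107 + R\right)$)
$\frac{\left(M{\left(-28,-132 \right)} - 1714\right) \frac{1}{w}}{3410} = \frac{\left(\left(-749 - -2996 - -924 - \left(-132\right) \left(-28\right)\right) - 1714\right) \frac{1}{\frac{1391}{35569}}}{3410} = \left(\left(-749 + 2996 + 924 - 3696\right) - 1714\right) \frac{35569}{1391} \cdot \frac{1}{3410} = \left(-525 - 1714\right) \frac{35569}{1391} \cdot \frac{1}{3410} = \left(-2239\right) \frac{35569}{1391} \cdot \frac{1}{3410} = \left(- \frac{79638991}{1391}\right) \frac{1}{3410} = - \frac{79638991}{4743310}$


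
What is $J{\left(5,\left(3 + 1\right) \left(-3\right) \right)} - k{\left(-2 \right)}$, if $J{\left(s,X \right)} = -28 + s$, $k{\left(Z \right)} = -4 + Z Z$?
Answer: $-23$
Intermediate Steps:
$k{\left(Z \right)} = -4 + Z^{2}$
$J{\left(5,\left(3 + 1\right) \left(-3\right) \right)} - k{\left(-2 \right)} = \left(-28 + 5\right) - \left(-4 + \left(-2\right)^{2}\right) = -23 - \left(-4 + 4\right) = -23 - 0 = -23 + 0 = -23$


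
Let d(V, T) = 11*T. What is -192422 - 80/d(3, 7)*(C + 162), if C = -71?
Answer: -2117682/11 ≈ -1.9252e+5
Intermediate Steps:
-192422 - 80/d(3, 7)*(C + 162) = -192422 - 80/((11*7))*(-71 + 162) = -192422 - 80/77*91 = -192422 - 80*(1/77)*91 = -192422 - 80*91/77 = -192422 - 1*1040/11 = -192422 - 1040/11 = -2117682/11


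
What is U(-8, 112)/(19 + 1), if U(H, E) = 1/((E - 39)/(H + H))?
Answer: -4/365 ≈ -0.010959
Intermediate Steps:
U(H, E) = 2*H/(-39 + E) (U(H, E) = 1/((-39 + E)/((2*H))) = 1/((-39 + E)*(1/(2*H))) = 1/((-39 + E)/(2*H)) = 2*H/(-39 + E))
U(-8, 112)/(19 + 1) = (2*(-8)/(-39 + 112))/(19 + 1) = (2*(-8)/73)/20 = (2*(-8)*(1/73))/20 = (1/20)*(-16/73) = -4/365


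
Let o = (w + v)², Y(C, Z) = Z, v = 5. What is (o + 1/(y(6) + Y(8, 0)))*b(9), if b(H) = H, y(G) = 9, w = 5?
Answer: 901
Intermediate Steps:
o = 100 (o = (5 + 5)² = 10² = 100)
(o + 1/(y(6) + Y(8, 0)))*b(9) = (100 + 1/(9 + 0))*9 = (100 + 1/9)*9 = (100 + ⅑)*9 = (901/9)*9 = 901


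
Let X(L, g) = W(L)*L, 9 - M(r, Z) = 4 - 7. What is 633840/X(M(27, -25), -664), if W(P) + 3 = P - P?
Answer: -52820/3 ≈ -17607.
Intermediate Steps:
M(r, Z) = 12 (M(r, Z) = 9 - (4 - 7) = 9 - 1*(-3) = 9 + 3 = 12)
W(P) = -3 (W(P) = -3 + (P - P) = -3 + 0 = -3)
X(L, g) = -3*L
633840/X(M(27, -25), -664) = 633840/((-3*12)) = 633840/(-36) = 633840*(-1/36) = -52820/3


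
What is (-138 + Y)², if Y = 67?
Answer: 5041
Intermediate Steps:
(-138 + Y)² = (-138 + 67)² = (-71)² = 5041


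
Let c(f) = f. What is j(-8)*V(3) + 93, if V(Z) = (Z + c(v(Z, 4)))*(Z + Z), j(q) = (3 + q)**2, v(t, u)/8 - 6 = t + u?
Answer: 16143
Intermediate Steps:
v(t, u) = 48 + 8*t + 8*u (v(t, u) = 48 + 8*(t + u) = 48 + (8*t + 8*u) = 48 + 8*t + 8*u)
V(Z) = 2*Z*(80 + 9*Z) (V(Z) = (Z + (48 + 8*Z + 8*4))*(Z + Z) = (Z + (48 + 8*Z + 32))*(2*Z) = (Z + (80 + 8*Z))*(2*Z) = (80 + 9*Z)*(2*Z) = 2*Z*(80 + 9*Z))
j(-8)*V(3) + 93 = (3 - 8)**2*(2*3*(80 + 9*3)) + 93 = (-5)**2*(2*3*(80 + 27)) + 93 = 25*(2*3*107) + 93 = 25*642 + 93 = 16050 + 93 = 16143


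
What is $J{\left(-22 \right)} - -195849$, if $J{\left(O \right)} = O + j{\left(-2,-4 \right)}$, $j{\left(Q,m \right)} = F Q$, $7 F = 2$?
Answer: $\frac{1370785}{7} \approx 1.9583 \cdot 10^{5}$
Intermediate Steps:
$F = \frac{2}{7}$ ($F = \frac{1}{7} \cdot 2 = \frac{2}{7} \approx 0.28571$)
$j{\left(Q,m \right)} = \frac{2 Q}{7}$
$J{\left(O \right)} = - \frac{4}{7} + O$ ($J{\left(O \right)} = O + \frac{2}{7} \left(-2\right) = O - \frac{4}{7} = - \frac{4}{7} + O$)
$J{\left(-22 \right)} - -195849 = \left(- \frac{4}{7} - 22\right) - -195849 = - \frac{158}{7} + 195849 = \frac{1370785}{7}$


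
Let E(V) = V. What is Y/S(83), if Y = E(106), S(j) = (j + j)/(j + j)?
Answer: 106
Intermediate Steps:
S(j) = 1 (S(j) = (2*j)/((2*j)) = (2*j)*(1/(2*j)) = 1)
Y = 106
Y/S(83) = 106/1 = 106*1 = 106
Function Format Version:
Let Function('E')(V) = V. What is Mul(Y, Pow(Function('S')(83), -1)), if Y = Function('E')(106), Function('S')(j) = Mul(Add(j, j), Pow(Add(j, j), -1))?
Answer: 106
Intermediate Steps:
Function('S')(j) = 1 (Function('S')(j) = Mul(Mul(2, j), Pow(Mul(2, j), -1)) = Mul(Mul(2, j), Mul(Rational(1, 2), Pow(j, -1))) = 1)
Y = 106
Mul(Y, Pow(Function('S')(83), -1)) = Mul(106, Pow(1, -1)) = Mul(106, 1) = 106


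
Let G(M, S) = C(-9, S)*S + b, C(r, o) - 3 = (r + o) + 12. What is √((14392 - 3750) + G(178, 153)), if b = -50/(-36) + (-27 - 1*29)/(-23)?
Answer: √666022454/138 ≈ 187.01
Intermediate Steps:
C(r, o) = 15 + o + r (C(r, o) = 3 + ((r + o) + 12) = 3 + ((o + r) + 12) = 3 + (12 + o + r) = 15 + o + r)
b = 1583/414 (b = -50*(-1/36) + (-27 - 29)*(-1/23) = 25/18 - 56*(-1/23) = 25/18 + 56/23 = 1583/414 ≈ 3.8237)
G(M, S) = 1583/414 + S*(6 + S) (G(M, S) = (15 + S - 9)*S + 1583/414 = (6 + S)*S + 1583/414 = S*(6 + S) + 1583/414 = 1583/414 + S*(6 + S))
√((14392 - 3750) + G(178, 153)) = √((14392 - 3750) + (1583/414 + 153*(6 + 153))) = √(10642 + (1583/414 + 153*159)) = √(10642 + (1583/414 + 24327)) = √(10642 + 10072961/414) = √(14478749/414) = √666022454/138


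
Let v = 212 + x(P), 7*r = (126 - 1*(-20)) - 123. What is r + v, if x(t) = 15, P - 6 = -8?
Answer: 1612/7 ≈ 230.29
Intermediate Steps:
P = -2 (P = 6 - 8 = -2)
r = 23/7 (r = ((126 - 1*(-20)) - 123)/7 = ((126 + 20) - 123)/7 = (146 - 123)/7 = (⅐)*23 = 23/7 ≈ 3.2857)
v = 227 (v = 212 + 15 = 227)
r + v = 23/7 + 227 = 1612/7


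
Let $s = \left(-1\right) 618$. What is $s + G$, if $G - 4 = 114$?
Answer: $-500$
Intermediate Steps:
$s = -618$
$G = 118$ ($G = 4 + 114 = 118$)
$s + G = -618 + 118 = -500$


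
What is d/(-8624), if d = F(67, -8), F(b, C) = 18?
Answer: -9/4312 ≈ -0.0020872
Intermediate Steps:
d = 18
d/(-8624) = 18/(-8624) = 18*(-1/8624) = -9/4312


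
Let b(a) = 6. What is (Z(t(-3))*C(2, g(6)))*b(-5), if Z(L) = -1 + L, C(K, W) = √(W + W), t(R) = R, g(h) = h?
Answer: -48*√3 ≈ -83.138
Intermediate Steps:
C(K, W) = √2*√W (C(K, W) = √(2*W) = √2*√W)
(Z(t(-3))*C(2, g(6)))*b(-5) = ((-1 - 3)*(√2*√6))*6 = -8*√3*6 = -48*√3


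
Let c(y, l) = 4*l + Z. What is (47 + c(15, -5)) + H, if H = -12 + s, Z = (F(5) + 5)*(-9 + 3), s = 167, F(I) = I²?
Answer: 2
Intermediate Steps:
Z = -180 (Z = (5² + 5)*(-9 + 3) = (25 + 5)*(-6) = 30*(-6) = -180)
H = 155 (H = -12 + 167 = 155)
c(y, l) = -180 + 4*l (c(y, l) = 4*l - 180 = -180 + 4*l)
(47 + c(15, -5)) + H = (47 + (-180 + 4*(-5))) + 155 = (47 + (-180 - 20)) + 155 = (47 - 200) + 155 = -153 + 155 = 2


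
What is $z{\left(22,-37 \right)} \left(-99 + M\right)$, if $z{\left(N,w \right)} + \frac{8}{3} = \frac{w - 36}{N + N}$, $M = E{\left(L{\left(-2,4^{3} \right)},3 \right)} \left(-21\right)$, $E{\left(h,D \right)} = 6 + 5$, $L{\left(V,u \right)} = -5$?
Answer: $\frac{2855}{2} \approx 1427.5$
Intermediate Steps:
$E{\left(h,D \right)} = 11$
$M = -231$ ($M = 11 \left(-21\right) = -231$)
$z{\left(N,w \right)} = - \frac{8}{3} + \frac{-36 + w}{2 N}$ ($z{\left(N,w \right)} = - \frac{8}{3} + \frac{w - 36}{N + N} = - \frac{8}{3} + \frac{-36 + w}{2 N}$)
$z{\left(22,-37 \right)} \left(-99 + M\right) = \frac{-108 - 352 + 3 \left(-37\right)}{6 \cdot 22} \left(-99 - 231\right) = \frac{1}{6} \cdot \frac{1}{22} \left(-108 - 352 - 111\right) \left(-330\right) = \frac{1}{6} \cdot \frac{1}{22} \left(-571\right) \left(-330\right) = \left(- \frac{571}{132}\right) \left(-330\right) = \frac{2855}{2}$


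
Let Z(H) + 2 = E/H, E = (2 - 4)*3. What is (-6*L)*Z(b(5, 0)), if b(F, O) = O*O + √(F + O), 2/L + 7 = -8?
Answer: -8/5 - 24*√5/25 ≈ -3.7466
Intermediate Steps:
L = -2/15 (L = 2/(-7 - 8) = 2/(-15) = 2*(-1/15) = -2/15 ≈ -0.13333)
b(F, O) = O² + √(F + O)
E = -6 (E = -2*3 = -6)
Z(H) = -2 - 6/H
(-6*L)*Z(b(5, 0)) = (-6*(-2/15))*(-2 - 6/(0² + √(5 + 0))) = 4*(-2 - 6/(0 + √5))/5 = 4*(-2 - 6*√5/5)/5 = -8/5 - 24*√5/25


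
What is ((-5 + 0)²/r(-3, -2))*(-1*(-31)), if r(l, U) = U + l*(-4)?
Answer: 155/2 ≈ 77.500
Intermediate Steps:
r(l, U) = U - 4*l
((-5 + 0)²/r(-3, -2))*(-1*(-31)) = ((-5 + 0)²/(-2 - 4*(-3)))*(-1*(-31)) = ((-5)²/(-2 + 12))*31 = (25/10)*31 = ((⅒)*25)*31 = (5/2)*31 = 155/2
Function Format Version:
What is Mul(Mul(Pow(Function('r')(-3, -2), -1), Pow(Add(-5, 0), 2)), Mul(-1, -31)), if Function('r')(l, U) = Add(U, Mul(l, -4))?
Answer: Rational(155, 2) ≈ 77.500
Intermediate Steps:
Function('r')(l, U) = Add(U, Mul(-4, l))
Mul(Mul(Pow(Function('r')(-3, -2), -1), Pow(Add(-5, 0), 2)), Mul(-1, -31)) = Mul(Mul(Pow(Add(-2, Mul(-4, -3)), -1), Pow(Add(-5, 0), 2)), Mul(-1, -31)) = Mul(Mul(Pow(Add(-2, 12), -1), Pow(-5, 2)), 31) = Mul(Mul(Pow(10, -1), 25), 31) = Mul(Mul(Rational(1, 10), 25), 31) = Mul(Rational(5, 2), 31) = Rational(155, 2)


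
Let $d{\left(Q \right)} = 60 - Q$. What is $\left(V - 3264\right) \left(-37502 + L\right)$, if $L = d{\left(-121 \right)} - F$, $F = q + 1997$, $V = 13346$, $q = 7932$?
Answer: $-476374500$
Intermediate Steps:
$F = 9929$ ($F = 7932 + 1997 = 9929$)
$L = -9748$ ($L = \left(60 - -121\right) - 9929 = \left(60 + 121\right) - 9929 = 181 - 9929 = -9748$)
$\left(V - 3264\right) \left(-37502 + L\right) = \left(13346 - 3264\right) \left(-37502 - 9748\right) = 10082 \left(-47250\right) = -476374500$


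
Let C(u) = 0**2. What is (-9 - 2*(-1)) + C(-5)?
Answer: -7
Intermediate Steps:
C(u) = 0
(-9 - 2*(-1)) + C(-5) = (-9 - 2*(-1)) + 0 = (-9 + 2) + 0 = -7 + 0 = -7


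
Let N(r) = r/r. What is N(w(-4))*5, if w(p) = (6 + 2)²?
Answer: 5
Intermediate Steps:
w(p) = 64 (w(p) = 8² = 64)
N(r) = 1
N(w(-4))*5 = 1*5 = 5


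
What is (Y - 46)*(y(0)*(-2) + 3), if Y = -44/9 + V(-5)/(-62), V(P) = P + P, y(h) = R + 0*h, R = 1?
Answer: -14153/279 ≈ -50.728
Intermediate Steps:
y(h) = 1 (y(h) = 1 + 0*h = 1 + 0 = 1)
V(P) = 2*P
Y = -1319/279 (Y = -44/9 + (2*(-5))/(-62) = -44*1/9 - 10*(-1/62) = -44/9 + 5/31 = -1319/279 ≈ -4.7276)
(Y - 46)*(y(0)*(-2) + 3) = (-1319/279 - 46)*(1*(-2) + 3) = -14153*(-2 + 3)/279 = -14153/279*1 = -14153/279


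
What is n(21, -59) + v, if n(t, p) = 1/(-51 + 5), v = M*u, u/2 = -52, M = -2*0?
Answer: -1/46 ≈ -0.021739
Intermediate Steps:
M = 0
u = -104 (u = 2*(-52) = -104)
v = 0 (v = 0*(-104) = 0)
n(t, p) = -1/46 (n(t, p) = 1/(-46) = -1/46)
n(21, -59) + v = -1/46 + 0 = -1/46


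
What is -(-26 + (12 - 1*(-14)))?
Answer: 0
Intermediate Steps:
-(-26 + (12 - 1*(-14))) = -(-26 + (12 + 14)) = -(-26 + 26) = -1*0 = 0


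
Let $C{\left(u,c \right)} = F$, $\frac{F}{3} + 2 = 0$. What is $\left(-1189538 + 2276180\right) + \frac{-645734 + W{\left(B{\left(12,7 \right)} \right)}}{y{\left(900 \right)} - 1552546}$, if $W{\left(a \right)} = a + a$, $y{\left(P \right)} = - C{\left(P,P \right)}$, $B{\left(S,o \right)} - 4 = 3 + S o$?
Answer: $\frac{421763954058}{388135} \approx 1.0866 \cdot 10^{6}$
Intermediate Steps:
$F = -6$ ($F = -6 + 3 \cdot 0 = -6 + 0 = -6$)
$C{\left(u,c \right)} = -6$
$B{\left(S,o \right)} = 7 + S o$ ($B{\left(S,o \right)} = 4 + \left(3 + S o\right) = 7 + S o$)
$y{\left(P \right)} = 6$ ($y{\left(P \right)} = \left(-1\right) \left(-6\right) = 6$)
$W{\left(a \right)} = 2 a$
$\left(-1189538 + 2276180\right) + \frac{-645734 + W{\left(B{\left(12,7 \right)} \right)}}{y{\left(900 \right)} - 1552546} = \left(-1189538 + 2276180\right) + \frac{-645734 + 2 \left(7 + 12 \cdot 7\right)}{6 - 1552546} = 1086642 + \frac{-645734 + 2 \left(7 + 84\right)}{-1552540} = 1086642 + \left(-645734 + 2 \cdot 91\right) \left(- \frac{1}{1552540}\right) = 1086642 + \left(-645734 + 182\right) \left(- \frac{1}{1552540}\right) = 1086642 - - \frac{161388}{388135} = 1086642 + \frac{161388}{388135} = \frac{421763954058}{388135}$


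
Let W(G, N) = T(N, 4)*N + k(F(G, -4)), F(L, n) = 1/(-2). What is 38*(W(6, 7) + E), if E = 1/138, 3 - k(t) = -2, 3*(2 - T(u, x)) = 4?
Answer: 8455/23 ≈ 367.61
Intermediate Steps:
F(L, n) = -½
T(u, x) = ⅔ (T(u, x) = 2 - ⅓*4 = 2 - 4/3 = ⅔)
k(t) = 5 (k(t) = 3 - 1*(-2) = 3 + 2 = 5)
W(G, N) = 5 + 2*N/3 (W(G, N) = 2*N/3 + 5 = 5 + 2*N/3)
E = 1/138 ≈ 0.0072464
38*(W(6, 7) + E) = 38*((5 + (⅔)*7) + 1/138) = 38*((5 + 14/3) + 1/138) = 38*(29/3 + 1/138) = 38*(445/46) = 8455/23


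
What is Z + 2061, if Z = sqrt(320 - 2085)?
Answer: 2061 + I*sqrt(1765) ≈ 2061.0 + 42.012*I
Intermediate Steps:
Z = I*sqrt(1765) (Z = sqrt(-1765) = I*sqrt(1765) ≈ 42.012*I)
Z + 2061 = I*sqrt(1765) + 2061 = 2061 + I*sqrt(1765)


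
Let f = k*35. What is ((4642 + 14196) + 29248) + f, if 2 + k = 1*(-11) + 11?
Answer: 48016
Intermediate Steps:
k = -2 (k = -2 + (1*(-11) + 11) = -2 + (-11 + 11) = -2 + 0 = -2)
f = -70 (f = -2*35 = -70)
((4642 + 14196) + 29248) + f = ((4642 + 14196) + 29248) - 70 = (18838 + 29248) - 70 = 48086 - 70 = 48016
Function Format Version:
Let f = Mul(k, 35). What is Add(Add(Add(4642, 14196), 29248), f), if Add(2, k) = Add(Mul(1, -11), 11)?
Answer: 48016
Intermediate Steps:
k = -2 (k = Add(-2, Add(Mul(1, -11), 11)) = Add(-2, Add(-11, 11)) = Add(-2, 0) = -2)
f = -70 (f = Mul(-2, 35) = -70)
Add(Add(Add(4642, 14196), 29248), f) = Add(Add(Add(4642, 14196), 29248), -70) = Add(Add(18838, 29248), -70) = Add(48086, -70) = 48016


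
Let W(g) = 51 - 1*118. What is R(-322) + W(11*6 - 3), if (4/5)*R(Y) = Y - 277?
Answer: -3263/4 ≈ -815.75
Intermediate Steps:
R(Y) = -1385/4 + 5*Y/4 (R(Y) = 5*(Y - 277)/4 = 5*(-277 + Y)/4 = -1385/4 + 5*Y/4)
W(g) = -67 (W(g) = 51 - 118 = -67)
R(-322) + W(11*6 - 3) = (-1385/4 + (5/4)*(-322)) - 67 = (-1385/4 - 805/2) - 67 = -2995/4 - 67 = -3263/4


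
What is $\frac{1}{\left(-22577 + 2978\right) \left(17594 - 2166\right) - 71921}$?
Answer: $- \frac{1}{302445293} \approx -3.3064 \cdot 10^{-9}$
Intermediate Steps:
$\frac{1}{\left(-22577 + 2978\right) \left(17594 - 2166\right) - 71921} = \frac{1}{\left(-19599\right) 15428 - 71921} = \frac{1}{-302373372 - 71921} = \frac{1}{-302445293} = - \frac{1}{302445293}$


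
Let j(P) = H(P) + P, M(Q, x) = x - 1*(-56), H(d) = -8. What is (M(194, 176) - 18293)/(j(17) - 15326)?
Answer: 18061/15317 ≈ 1.1791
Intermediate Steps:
M(Q, x) = 56 + x (M(Q, x) = x + 56 = 56 + x)
j(P) = -8 + P
(M(194, 176) - 18293)/(j(17) - 15326) = ((56 + 176) - 18293)/((-8 + 17) - 15326) = (232 - 18293)/(9 - 15326) = -18061/(-15317) = -18061*(-1/15317) = 18061/15317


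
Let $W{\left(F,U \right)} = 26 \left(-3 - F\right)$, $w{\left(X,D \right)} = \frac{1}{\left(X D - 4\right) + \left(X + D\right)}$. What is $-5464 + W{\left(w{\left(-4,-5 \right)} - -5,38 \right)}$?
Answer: $- \frac{39730}{7} \approx -5675.7$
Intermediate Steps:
$w{\left(X,D \right)} = \frac{1}{-4 + D + X + D X}$ ($w{\left(X,D \right)} = \frac{1}{\left(D X - 4\right) + \left(D + X\right)} = \frac{1}{\left(-4 + D X\right) + \left(D + X\right)} = \frac{1}{-4 + D + X + D X}$)
$W{\left(F,U \right)} = -78 - 26 F$
$-5464 + W{\left(w{\left(-4,-5 \right)} - -5,38 \right)} = -5464 - \left(78 + 26 \left(\frac{1}{-4 - 5 - 4 - -20} - -5\right)\right) = -5464 - \left(78 + 26 \left(\frac{1}{-4 - 5 - 4 + 20} + 5\right)\right) = -5464 - \left(78 + 26 \left(\frac{1}{7} + 5\right)\right) = -5464 - \frac{1482}{7} = - \frac{39730}{7}$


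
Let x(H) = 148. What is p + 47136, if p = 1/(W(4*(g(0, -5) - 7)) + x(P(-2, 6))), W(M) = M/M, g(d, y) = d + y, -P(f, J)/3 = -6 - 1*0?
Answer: 7023265/149 ≈ 47136.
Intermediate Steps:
P(f, J) = 18 (P(f, J) = -3*(-6 - 1*0) = -3*(-6 + 0) = -3*(-6) = 18)
W(M) = 1
p = 1/149 (p = 1/(1 + 148) = 1/149 ≈ 0.0067114)
p + 47136 = 1/149 + 47136 = 7023265/149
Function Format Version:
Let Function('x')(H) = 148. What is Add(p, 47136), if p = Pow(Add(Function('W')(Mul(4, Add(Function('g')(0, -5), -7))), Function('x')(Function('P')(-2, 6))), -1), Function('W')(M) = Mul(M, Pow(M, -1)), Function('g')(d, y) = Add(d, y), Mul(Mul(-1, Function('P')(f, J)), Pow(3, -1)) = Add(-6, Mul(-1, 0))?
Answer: Rational(7023265, 149) ≈ 47136.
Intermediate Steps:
Function('P')(f, J) = 18 (Function('P')(f, J) = Mul(-3, Add(-6, Mul(-1, 0))) = Mul(-3, Add(-6, 0)) = Mul(-3, -6) = 18)
Function('W')(M) = 1
p = Rational(1, 149) (p = Pow(Add(1, 148), -1) = Pow(149, -1) = Rational(1, 149) ≈ 0.0067114)
Add(p, 47136) = Add(Rational(1, 149), 47136) = Rational(7023265, 149)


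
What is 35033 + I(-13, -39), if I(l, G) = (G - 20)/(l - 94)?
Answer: 3748590/107 ≈ 35034.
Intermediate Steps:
I(l, G) = (-20 + G)/(-94 + l)
35033 + I(-13, -39) = 35033 + (-20 - 39)/(-94 - 13) = 35033 - 59/(-107) = 35033 - 1/107*(-59) = 35033 + 59/107 = 3748590/107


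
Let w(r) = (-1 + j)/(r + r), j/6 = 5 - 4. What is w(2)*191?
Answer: 955/4 ≈ 238.75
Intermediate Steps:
j = 6 (j = 6*(5 - 4) = 6*1 = 6)
w(r) = 5/(2*r) (w(r) = (-1 + 6)/(r + r) = 5/((2*r)) = 5*(1/(2*r)) = 5/(2*r))
w(2)*191 = ((5/2)/2)*191 = ((5/2)*(½))*191 = (5/4)*191 = 955/4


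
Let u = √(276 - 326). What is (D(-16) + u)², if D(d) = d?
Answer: 206 - 160*I*√2 ≈ 206.0 - 226.27*I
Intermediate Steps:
u = 5*I*√2 (u = √(-50) = 5*I*√2 ≈ 7.0711*I)
(D(-16) + u)² = (-16 + 5*I*√2)²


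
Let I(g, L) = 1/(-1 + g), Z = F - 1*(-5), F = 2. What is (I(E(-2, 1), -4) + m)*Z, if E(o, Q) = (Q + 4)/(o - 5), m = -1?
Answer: -133/12 ≈ -11.083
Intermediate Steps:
E(o, Q) = (4 + Q)/(-5 + o)
Z = 7 (Z = 2 - 1*(-5) = 2 + 5 = 7)
(I(E(-2, 1), -4) + m)*Z = (1/(-1 + (4 + 1)/(-5 - 2)) - 1)*7 = (1/(-1 + 5/(-7)) - 1)*7 = (1/(-1 - ⅐*5) - 1)*7 = (1/(-1 - 5/7) - 1)*7 = (1/(-12/7) - 1)*7 = (-7/12 - 1)*7 = -19/12*7 = -133/12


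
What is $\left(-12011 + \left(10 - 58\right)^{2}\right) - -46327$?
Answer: $36620$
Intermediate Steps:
$\left(-12011 + \left(10 - 58\right)^{2}\right) - -46327 = \left(-12011 + \left(-48\right)^{2}\right) + 46327 = \left(-12011 + 2304\right) + 46327 = -9707 + 46327 = 36620$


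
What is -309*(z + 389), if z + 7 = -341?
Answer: -12669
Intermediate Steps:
z = -348 (z = -7 - 341 = -348)
-309*(z + 389) = -309*(-348 + 389) = -309*41 = -12669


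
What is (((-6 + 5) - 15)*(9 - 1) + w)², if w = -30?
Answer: 24964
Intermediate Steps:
(((-6 + 5) - 15)*(9 - 1) + w)² = (((-6 + 5) - 15)*(9 - 1) - 30)² = ((-1 - 15)*8 - 30)² = (-16*8 - 30)² = (-128 - 30)² = (-158)² = 24964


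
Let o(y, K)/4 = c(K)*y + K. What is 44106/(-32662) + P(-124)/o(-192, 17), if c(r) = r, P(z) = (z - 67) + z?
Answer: -281280099/212107028 ≈ -1.3261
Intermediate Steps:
P(z) = -67 + 2*z (P(z) = (-67 + z) + z = -67 + 2*z)
o(y, K) = 4*K + 4*K*y (o(y, K) = 4*(K*y + K) = 4*(K + K*y) = 4*K + 4*K*y)
44106/(-32662) + P(-124)/o(-192, 17) = 44106/(-32662) + (-67 + 2*(-124))/((4*17*(1 - 192))) = 44106*(-1/32662) + (-67 - 248)/((4*17*(-191))) = -22053/16331 - 315/(-12988) = -22053/16331 - 315*(-1/12988) = -22053/16331 + 315/12988 = -281280099/212107028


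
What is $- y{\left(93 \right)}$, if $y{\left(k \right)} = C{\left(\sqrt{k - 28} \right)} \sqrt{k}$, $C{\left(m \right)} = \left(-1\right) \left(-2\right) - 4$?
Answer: $2 \sqrt{93} \approx 19.287$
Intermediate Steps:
$C{\left(m \right)} = -2$ ($C{\left(m \right)} = 2 - 4 = -2$)
$y{\left(k \right)} = - 2 \sqrt{k}$
$- y{\left(93 \right)} = - \left(-2\right) \sqrt{93} = 2 \sqrt{93}$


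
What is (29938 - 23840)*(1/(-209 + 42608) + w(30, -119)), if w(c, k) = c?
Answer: 7756479158/42399 ≈ 1.8294e+5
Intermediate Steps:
(29938 - 23840)*(1/(-209 + 42608) + w(30, -119)) = (29938 - 23840)*(1/(-209 + 42608) + 30) = 6098*(1/42399 + 30) = 6098*(1271971/42399) = 7756479158/42399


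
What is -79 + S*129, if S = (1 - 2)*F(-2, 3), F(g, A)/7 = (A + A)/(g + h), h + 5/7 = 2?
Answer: 37531/5 ≈ 7506.2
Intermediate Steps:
h = 9/7 (h = -5/7 + 2 = 9/7 ≈ 1.2857)
F(g, A) = 14*A/(9/7 + g) (F(g, A) = 7*((A + A)/(g + 9/7)) = 7*((2*A)/(9/7 + g)) = 7*(2*A/(9/7 + g)) = 14*A/(9/7 + g))
S = 294/5 (S = (1 - 2)*(98*3/(9 + 7*(-2))) = -98*3/(9 - 14) = -98*3/(-5) = -98*3*(-1)/5 = -1*(-294/5) = 294/5 ≈ 58.800)
-79 + S*129 = -79 + (294/5)*129 = -79 + 37926/5 = 37531/5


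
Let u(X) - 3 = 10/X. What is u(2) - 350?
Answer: -342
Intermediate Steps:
u(X) = 3 + 10/X
u(2) - 350 = (3 + 10/2) - 350 = (3 + 10*(1/2)) - 350 = (3 + 5) - 350 = 8 - 350 = -342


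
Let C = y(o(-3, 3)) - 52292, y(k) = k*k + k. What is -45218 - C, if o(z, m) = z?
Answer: 7068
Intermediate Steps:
y(k) = k + k² (y(k) = k² + k = k + k²)
C = -52286 (C = -3*(1 - 3) - 52292 = -3*(-2) - 52292 = 6 - 52292 = -52286)
-45218 - C = -45218 - 1*(-52286) = -45218 + 52286 = 7068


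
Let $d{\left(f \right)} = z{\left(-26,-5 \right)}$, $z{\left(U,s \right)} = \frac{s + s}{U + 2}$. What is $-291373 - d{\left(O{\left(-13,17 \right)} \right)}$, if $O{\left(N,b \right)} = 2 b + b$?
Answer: $- \frac{3496481}{12} \approx -2.9137 \cdot 10^{5}$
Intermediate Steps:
$z{\left(U,s \right)} = \frac{2 s}{2 + U}$
$O{\left(N,b \right)} = 3 b$
$d{\left(f \right)} = \frac{5}{12}$ ($d{\left(f \right)} = 2 \left(-5\right) \frac{1}{2 - 26} = 2 \left(-5\right) \frac{1}{-24} = 2 \left(-5\right) \left(- \frac{1}{24}\right) = \frac{5}{12}$)
$-291373 - d{\left(O{\left(-13,17 \right)} \right)} = -291373 - \frac{5}{12} = - \frac{3496481}{12}$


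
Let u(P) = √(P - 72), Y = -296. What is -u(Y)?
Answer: -4*I*√23 ≈ -19.183*I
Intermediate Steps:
u(P) = √(-72 + P)
-u(Y) = -√(-72 - 296) = -√(-368) = -4*I*√23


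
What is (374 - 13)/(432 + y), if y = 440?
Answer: 361/872 ≈ 0.41399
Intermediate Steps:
(374 - 13)/(432 + y) = (374 - 13)/(432 + 440) = 361/872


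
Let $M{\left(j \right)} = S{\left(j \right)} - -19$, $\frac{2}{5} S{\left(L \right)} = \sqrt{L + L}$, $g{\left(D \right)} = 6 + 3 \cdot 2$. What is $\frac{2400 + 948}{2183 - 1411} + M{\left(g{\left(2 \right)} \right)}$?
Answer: $\frac{4504}{193} + 5 \sqrt{6} \approx 35.584$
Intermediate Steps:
$g{\left(D \right)} = 12$ ($g{\left(D \right)} = 6 + 6 = 12$)
$S{\left(L \right)} = \frac{5 \sqrt{2} \sqrt{L}}{2}$ ($S{\left(L \right)} = \frac{5 \sqrt{L + L}}{2} = \frac{5 \sqrt{2 L}}{2} = \frac{5 \sqrt{2} \sqrt{L}}{2}$)
$M{\left(j \right)} = 19 + \frac{5 \sqrt{2} \sqrt{j}}{2}$ ($M{\left(j \right)} = \frac{5 \sqrt{2} \sqrt{j}}{2} - -19 = \frac{5 \sqrt{2} \sqrt{j}}{2} + 19 = 19 + \frac{5 \sqrt{2} \sqrt{j}}{2}$)
$\frac{2400 + 948}{2183 - 1411} + M{\left(g{\left(2 \right)} \right)} = \frac{2400 + 948}{2183 - 1411} + \left(19 + \frac{5 \sqrt{2} \sqrt{12}}{2}\right) = \frac{3348}{772} + \left(19 + \frac{5 \sqrt{2} \cdot 2 \sqrt{3}}{2}\right) = 3348 \cdot \frac{1}{772} + \left(19 + 5 \sqrt{6}\right) = \frac{837}{193} + \left(19 + 5 \sqrt{6}\right) = \frac{4504}{193} + 5 \sqrt{6}$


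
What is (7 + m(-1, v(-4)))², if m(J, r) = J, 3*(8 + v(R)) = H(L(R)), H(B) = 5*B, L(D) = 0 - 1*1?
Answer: 36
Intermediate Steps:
L(D) = -1 (L(D) = 0 - 1 = -1)
v(R) = -29/3 (v(R) = -8 + (5*(-1))/3 = -8 + (⅓)*(-5) = -8 - 5/3 = -29/3)
(7 + m(-1, v(-4)))² = (7 - 1)² = 6² = 36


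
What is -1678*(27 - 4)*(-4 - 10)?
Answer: 540316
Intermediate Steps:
-1678*(27 - 4)*(-4 - 10) = -38594*(-14) = -1678*(-322) = 540316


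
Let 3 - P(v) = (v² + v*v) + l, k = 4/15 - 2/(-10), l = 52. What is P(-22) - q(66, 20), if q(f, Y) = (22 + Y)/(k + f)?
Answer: -1014579/997 ≈ -1017.6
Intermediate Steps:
k = 7/15 (k = 4*(1/15) - 2*(-⅒) = 4/15 + ⅕ = 7/15 ≈ 0.46667)
q(f, Y) = (22 + Y)/(7/15 + f)
P(v) = -49 - 2*v² (P(v) = 3 - ((v² + v*v) + 52) = 3 - ((v² + v²) + 52) = 3 - (2*v² + 52) = 3 - (52 + 2*v²) = 3 + (-52 - 2*v²) = -49 - 2*v²)
P(-22) - q(66, 20) = (-49 - 2*(-22)²) - 15*(22 + 20)/(7 + 15*66) = (-49 - 2*484) - 15*42/(7 + 990) = (-49 - 968) - 15*42/997 = -1017 - 15*42/997 = -1017 - 1*630/997 = -1017 - 630/997 = -1014579/997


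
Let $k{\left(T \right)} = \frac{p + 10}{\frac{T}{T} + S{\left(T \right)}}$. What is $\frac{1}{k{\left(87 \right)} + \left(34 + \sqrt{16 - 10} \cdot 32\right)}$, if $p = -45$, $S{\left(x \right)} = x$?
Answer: $- \frac{260216}{38835287} + \frac{247808 \sqrt{6}}{38835287} \approx 0.0089297$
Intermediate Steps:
$k{\left(T \right)} = - \frac{35}{1 + T}$ ($k{\left(T \right)} = \frac{-45 + 10}{\frac{T}{T} + T} = - \frac{35}{1 + T}$)
$\frac{1}{k{\left(87 \right)} + \left(34 + \sqrt{16 - 10} \cdot 32\right)} = \frac{1}{- \frac{35}{1 + 87} + \left(34 + \sqrt{16 - 10} \cdot 32\right)} = \frac{1}{- \frac{35}{88} + \left(34 + \sqrt{6} \cdot 32\right)} = \frac{1}{\left(-35\right) \frac{1}{88} + \left(34 + 32 \sqrt{6}\right)} = \frac{1}{- \frac{35}{88} + \left(34 + 32 \sqrt{6}\right)} = \frac{1}{\frac{2957}{88} + 32 \sqrt{6}}$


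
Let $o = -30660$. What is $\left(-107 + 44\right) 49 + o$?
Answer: $-33747$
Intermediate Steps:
$\left(-107 + 44\right) 49 + o = \left(-107 + 44\right) 49 - 30660 = \left(-63\right) 49 - 30660 = -3087 - 30660 = -33747$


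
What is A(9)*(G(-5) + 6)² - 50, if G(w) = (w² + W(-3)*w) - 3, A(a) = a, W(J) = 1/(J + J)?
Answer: 29729/4 ≈ 7432.3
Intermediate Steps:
W(J) = 1/(2*J)
G(w) = -3 + w² - w/6 (G(w) = (w² + ((½)/(-3))*w) - 3 = (w² + ((½)*(-⅓))*w) - 3 = (w² - w/6) - 3 = -3 + w² - w/6)
A(9)*(G(-5) + 6)² - 50 = 9*((-3 + (-5)² - ⅙*(-5)) + 6)² - 50 = 9*((-3 + 25 + ⅚) + 6)² - 50 = 9*(137/6 + 6)² - 50 = 9*(173/6)² - 50 = 9*(29929/36) - 50 = 29929/4 - 50 = 29729/4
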